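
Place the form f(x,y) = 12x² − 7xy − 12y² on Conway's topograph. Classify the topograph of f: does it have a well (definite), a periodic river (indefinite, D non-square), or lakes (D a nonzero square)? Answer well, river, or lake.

D = b²−4ac = (-7)² − 4·12·(-12) = 625
D = 25² is a perfect square ⇒ form factors over ℤ ⇒ lakes

lake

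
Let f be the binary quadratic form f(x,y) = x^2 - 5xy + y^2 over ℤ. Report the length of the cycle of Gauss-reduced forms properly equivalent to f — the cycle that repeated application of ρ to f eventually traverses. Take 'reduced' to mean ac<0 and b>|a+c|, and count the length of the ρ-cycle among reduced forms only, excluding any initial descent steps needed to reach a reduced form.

D = 21, ⌊√D⌋ = 4
descent: ρ → (1,3,-3)  [lands on river]
river: ρ → (-3,3,1)
ρ-cycle length = 2 (tail of 1 descent step not counted)

2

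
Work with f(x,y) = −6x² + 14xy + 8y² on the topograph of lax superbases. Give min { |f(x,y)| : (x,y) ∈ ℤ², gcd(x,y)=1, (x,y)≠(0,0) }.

river: ρ → (8,18,-2)
river: ρ → (-2,18,8)
river: ρ → (8,14,-6)
river: ρ → (-6,10,12)
river: ρ → (12,14,-4)
river: ρ → (-4,18,4)
river: ρ → (4,14,-12)
river: ρ → (-12,10,6)
river: ρ → (6,14,-8)
river: ρ → (-8,18,2)
river: ρ → (2,18,-8)
river: ρ → (-8,14,6)
river: ρ → (6,10,-12)
river: ρ → (-12,14,4)
river: ρ → (4,18,-4)
river: ρ → (-4,14,12)
river: ρ → (12,10,-6)
river: ρ → (-6,14,8)
closes: descent 0, river 18
min |a| on river = 2

2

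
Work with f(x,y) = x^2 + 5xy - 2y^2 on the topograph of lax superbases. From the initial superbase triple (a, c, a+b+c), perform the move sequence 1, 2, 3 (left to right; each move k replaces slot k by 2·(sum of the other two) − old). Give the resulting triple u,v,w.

start (1,-2,4) = (f(1,0),f(0,1),f(1,1))
replace slot 1: 2·((-2)+4) − 1 = 3 → (3,-2,4)
replace slot 2: 2·(3+4) − (-2) = 16 → (3,16,4)
replace slot 3: 2·(3+16) − 4 = 34 → (3,16,34)

3,16,34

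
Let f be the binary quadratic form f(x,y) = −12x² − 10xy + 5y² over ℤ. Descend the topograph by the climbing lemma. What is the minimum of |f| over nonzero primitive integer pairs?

descent: ρ → (5,10,-12)  [lands on river]
river: ρ → (-12,14,3)
river: ρ → (3,16,-7)
river: ρ → (-7,12,7)
river: ρ → (7,16,-3)
river: ρ → (-3,14,12)
river: ρ → (12,10,-5)
river: ρ → (-5,10,12)
river: ρ → (12,14,-3)
river: ρ → (-3,16,7)
river: ρ → (7,12,-7)
river: ρ → (-7,16,3)
river: ρ → (3,14,-12)
river: ρ → (-12,10,5)
closes: descent 1, river 14
min |a| on river = 3

3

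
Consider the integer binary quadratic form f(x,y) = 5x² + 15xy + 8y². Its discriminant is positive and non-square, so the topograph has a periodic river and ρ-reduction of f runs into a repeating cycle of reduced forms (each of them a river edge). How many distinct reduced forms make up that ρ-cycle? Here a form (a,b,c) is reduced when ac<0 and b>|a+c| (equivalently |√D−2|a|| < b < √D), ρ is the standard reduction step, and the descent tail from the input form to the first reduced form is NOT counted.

D = 65, ⌊√D⌋ = 8
descent: ρ → (8,1,-2)
descent: ρ → (-2,7,2)  [lands on river]
river: ρ → (2,5,-5)
river: ρ → (-5,5,2)
river: ρ → (2,7,-2)
river: ρ → (-2,5,5)
river: ρ → (5,5,-2)
ρ-cycle length = 6 (tail of 2 descent steps not counted)

6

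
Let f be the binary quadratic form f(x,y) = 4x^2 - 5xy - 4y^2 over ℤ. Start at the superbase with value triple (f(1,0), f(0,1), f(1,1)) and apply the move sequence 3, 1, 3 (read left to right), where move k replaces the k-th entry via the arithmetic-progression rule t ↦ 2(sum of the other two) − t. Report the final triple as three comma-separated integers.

start (4,-4,-5) = (f(1,0),f(0,1),f(1,1))
replace slot 3: 2·(4+(-4)) − (-5) = 5 → (4,-4,5)
replace slot 1: 2·((-4)+5) − 4 = -2 → (-2,-4,5)
replace slot 3: 2·((-2)+(-4)) − 5 = -17 → (-2,-4,-17)

-2,-4,-17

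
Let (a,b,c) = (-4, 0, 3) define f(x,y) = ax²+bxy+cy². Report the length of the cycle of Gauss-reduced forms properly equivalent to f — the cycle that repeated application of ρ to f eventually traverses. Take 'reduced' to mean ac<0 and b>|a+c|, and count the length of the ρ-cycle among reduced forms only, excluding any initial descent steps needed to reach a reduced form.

D = 48, ⌊√D⌋ = 6
descent: ρ → (3,6,-1)  [lands on river]
river: ρ → (-1,6,3)
ρ-cycle length = 2 (tail of 1 descent step not counted)

2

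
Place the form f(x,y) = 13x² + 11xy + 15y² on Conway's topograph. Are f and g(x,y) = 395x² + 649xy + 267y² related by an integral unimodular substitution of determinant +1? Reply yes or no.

D₁ = -659, D₂ = -659
f: reduced (well bottom): (13,11,15) with a≤c, −a<b≤a
g: translate: b→-141 (≡649 mod 790), so (395,649,267)→(395,-141,13)
g: flip: (395,-141,13)→(13,141,395)
g: translate: b→11 (≡141 mod 26), so (13,141,395)→(13,11,15)
g: reduced (well bottom): (13,11,15) with a≤c, −a<b≤a
reduced forms (13, 11, 15) vs (13, 11, 15) ⇒ equivalent

yes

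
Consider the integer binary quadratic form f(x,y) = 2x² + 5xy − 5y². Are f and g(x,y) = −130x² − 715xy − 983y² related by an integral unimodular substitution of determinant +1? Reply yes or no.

D₁ = 65, D₂ = 65
river cycle of f (length 6): (-5, 5, 2), (2, 7, -2), (-2, 5, 5), (5, 5, -2), (-2, 7, 2), (2, 5, -5)
river cycle of g (length 6): (2, 5, -5), (-5, 5, 2), (2, 7, -2), (-2, 5, 5), (5, 5, -2), (-2, 7, 2)
cycles coincide ⇒ equivalent

yes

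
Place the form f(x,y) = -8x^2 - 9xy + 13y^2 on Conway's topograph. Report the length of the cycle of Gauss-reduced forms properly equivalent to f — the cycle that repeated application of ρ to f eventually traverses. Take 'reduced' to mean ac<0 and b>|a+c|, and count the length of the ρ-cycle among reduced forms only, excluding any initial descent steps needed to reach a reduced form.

D = 497, ⌊√D⌋ = 22
descent: ρ → (13,9,-8)  [lands on river]
river: ρ → (-8,7,14)
river: ρ → (14,21,-1)
river: ρ → (-1,21,14)
river: ρ → (14,7,-8)
river: ρ → (-8,9,13)
river: ρ → (13,17,-4)
river: ρ → (-4,15,17)
river: ρ → (17,19,-2)
river: ρ → (-2,21,7)
river: ρ → (7,21,-2)
river: ρ → (-2,19,17)
river: ρ → (17,15,-4)
river: ρ → (-4,17,13)
ρ-cycle length = 14 (tail of 1 descent step not counted)

14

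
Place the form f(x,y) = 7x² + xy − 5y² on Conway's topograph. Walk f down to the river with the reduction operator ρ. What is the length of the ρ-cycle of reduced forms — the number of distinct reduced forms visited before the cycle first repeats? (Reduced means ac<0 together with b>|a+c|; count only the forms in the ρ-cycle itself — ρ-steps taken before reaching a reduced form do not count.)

D = 141, ⌊√D⌋ = 11
descent: ρ → (-5,9,3)  [lands on river]
river: ρ → (3,9,-5)
river: ρ → (-5,11,1)
river: ρ → (1,11,-5)
ρ-cycle length = 4 (tail of 1 descent step not counted)

4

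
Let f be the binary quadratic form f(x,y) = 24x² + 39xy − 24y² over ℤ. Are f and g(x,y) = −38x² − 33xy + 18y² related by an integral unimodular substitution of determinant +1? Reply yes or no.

D₁ = 3825, D₂ = 3825
river cycle of f (length 10): (-24, 57, 6), (6, 51, -51), (-51, 51, 6), (6, 57, -24), (-24, 39, 24), (24, 57, -6), (-6, 51, 51), (51, 51, -6), (-6, 57, 24), (24, 39, -24)
river cycle of g (length 22): (18, 33, -38), (-38, 43, 13), (13, 61, -2), (-2, 59, 43), (43, 27, -18), (-18, 45, 25), (25, 55, -8), (-8, 57, 18), (18, 51, -17), (-17, 51, 18), … (12 more)
cycles differ ⇒ inequivalent

no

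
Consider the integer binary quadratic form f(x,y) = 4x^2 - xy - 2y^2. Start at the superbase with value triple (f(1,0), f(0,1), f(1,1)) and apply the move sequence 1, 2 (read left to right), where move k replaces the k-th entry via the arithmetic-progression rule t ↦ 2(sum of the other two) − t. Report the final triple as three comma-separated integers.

start (4,-2,1) = (f(1,0),f(0,1),f(1,1))
replace slot 1: 2·((-2)+1) − 4 = -6 → (-6,-2,1)
replace slot 2: 2·((-6)+1) − (-2) = -8 → (-6,-8,1)

-6,-8,1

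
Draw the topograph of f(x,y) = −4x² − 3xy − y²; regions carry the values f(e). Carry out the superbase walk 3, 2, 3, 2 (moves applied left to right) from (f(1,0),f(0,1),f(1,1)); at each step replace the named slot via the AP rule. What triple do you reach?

start (-4,-1,-8) = (f(1,0),f(0,1),f(1,1))
replace slot 3: 2·((-4)+(-1)) − (-8) = -2 → (-4,-1,-2)
replace slot 2: 2·((-4)+(-2)) − (-1) = -11 → (-4,-11,-2)
replace slot 3: 2·((-4)+(-11)) − (-2) = -28 → (-4,-11,-28)
replace slot 2: 2·((-4)+(-28)) − (-11) = -53 → (-4,-53,-28)

-4,-53,-28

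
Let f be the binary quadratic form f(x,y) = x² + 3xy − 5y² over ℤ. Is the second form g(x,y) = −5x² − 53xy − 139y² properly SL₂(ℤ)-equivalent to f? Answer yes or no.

D₁ = 29, D₂ = 29
river cycle of f (length 2): (1, 5, -1), (-1, 5, 1)
river cycle of g (length 2): (1, 5, -1), (-1, 5, 1)
cycles coincide ⇒ equivalent

yes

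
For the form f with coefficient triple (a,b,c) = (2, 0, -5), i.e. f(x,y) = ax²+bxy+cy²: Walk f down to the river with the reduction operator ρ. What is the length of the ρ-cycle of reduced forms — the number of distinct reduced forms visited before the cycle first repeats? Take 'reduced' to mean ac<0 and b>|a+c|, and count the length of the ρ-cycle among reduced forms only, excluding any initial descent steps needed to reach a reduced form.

D = 40, ⌊√D⌋ = 6
descent: ρ → (-5,0,2)
descent: ρ → (2,4,-3)  [lands on river]
river: ρ → (-3,2,3)
river: ρ → (3,4,-2)
river: ρ → (-2,4,3)
river: ρ → (3,2,-3)
river: ρ → (-3,4,2)
ρ-cycle length = 6 (tail of 2 descent steps not counted)

6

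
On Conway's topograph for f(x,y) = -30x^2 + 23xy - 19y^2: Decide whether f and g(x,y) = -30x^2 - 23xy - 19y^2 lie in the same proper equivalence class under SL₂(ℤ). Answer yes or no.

D₁ = -1751, D₂ = -1751
f is negative-definite; reduce −f:
−f: flip: (30,-23,19)→(19,23,30)
−f: translate: b→-15 (≡23 mod 38), so (19,23,30)→(19,-15,26)
−f: reduced (well bottom): (19,-15,26) with a≤c, −a<b≤a
flip sign back: reduced form of f is (-19,15,-26)
g is negative-definite; reduce −g:
−g: flip: (30,23,19)→(19,-23,30)
−g: translate: b→15 (≡-23 mod 38), so (19,-23,30)→(19,15,26)
−g: reduced (well bottom): (19,15,26) with a≤c, −a<b≤a
flip sign back: reduced form of g is (-19,-15,-26)
reduced forms (-19, 15, -26) vs (-19, -15, -26) ⇒ inequivalent

no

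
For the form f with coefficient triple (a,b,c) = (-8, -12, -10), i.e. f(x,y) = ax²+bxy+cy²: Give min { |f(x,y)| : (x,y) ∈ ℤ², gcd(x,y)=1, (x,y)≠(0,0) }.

translate: b→-4 (≡12 mod 16), so (8,12,10)→(8,-4,6)
flip: (8,-4,6)→(6,4,8)
reduced (well bottom): (6,4,8) with a≤c, −a<b≤a
well minimum |f| = |-6| = 6 (negative-definite)

6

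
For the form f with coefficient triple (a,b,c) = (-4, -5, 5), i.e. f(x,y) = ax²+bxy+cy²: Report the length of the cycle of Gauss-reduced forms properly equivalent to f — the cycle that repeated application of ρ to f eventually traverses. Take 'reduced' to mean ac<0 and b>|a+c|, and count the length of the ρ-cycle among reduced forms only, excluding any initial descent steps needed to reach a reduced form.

D = 105, ⌊√D⌋ = 10
descent: ρ → (5,5,-4)  [lands on river]
river: ρ → (-4,3,6)
river: ρ → (6,9,-1)
river: ρ → (-1,9,6)
river: ρ → (6,3,-4)
river: ρ → (-4,5,5)
ρ-cycle length = 6 (tail of 1 descent step not counted)

6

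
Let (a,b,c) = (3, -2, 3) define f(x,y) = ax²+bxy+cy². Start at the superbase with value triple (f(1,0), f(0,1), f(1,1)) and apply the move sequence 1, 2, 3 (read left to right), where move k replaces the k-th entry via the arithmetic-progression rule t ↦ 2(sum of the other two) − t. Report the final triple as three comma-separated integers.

start (3,3,4) = (f(1,0),f(0,1),f(1,1))
replace slot 1: 2·(3+4) − 3 = 11 → (11,3,4)
replace slot 2: 2·(11+4) − 3 = 27 → (11,27,4)
replace slot 3: 2·(11+27) − 4 = 72 → (11,27,72)

11,27,72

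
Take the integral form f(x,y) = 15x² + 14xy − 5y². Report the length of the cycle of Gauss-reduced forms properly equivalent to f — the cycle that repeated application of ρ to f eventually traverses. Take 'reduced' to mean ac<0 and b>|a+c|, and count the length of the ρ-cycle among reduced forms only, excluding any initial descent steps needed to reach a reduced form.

D = 496, ⌊√D⌋ = 22
river: ρ → (-5,16,12)
river: ρ → (12,8,-9)
river: ρ → (-9,10,11)
river: ρ → (11,12,-8)
river: ρ → (-8,20,3)
river: ρ → (3,22,-1)
river: ρ → (-1,22,3)
river: ρ → (3,20,-8)
river: ρ → (-8,12,11)
river: ρ → (11,10,-9)
river: ρ → (-9,8,12)
river: ρ → (12,16,-5)
river: ρ → (-5,14,15)
river: ρ → (15,16,-4)
river: ρ → (-4,16,15)
river: ρ → (15,14,-5)
ρ-cycle length = 16 (tail of 0 descent steps not counted)

16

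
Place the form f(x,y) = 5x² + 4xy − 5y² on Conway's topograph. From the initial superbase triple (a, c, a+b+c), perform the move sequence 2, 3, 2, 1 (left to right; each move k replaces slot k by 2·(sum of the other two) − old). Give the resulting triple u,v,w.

start (5,-5,4) = (f(1,0),f(0,1),f(1,1))
replace slot 2: 2·(5+4) − (-5) = 23 → (5,23,4)
replace slot 3: 2·(5+23) − 4 = 52 → (5,23,52)
replace slot 2: 2·(5+52) − 23 = 91 → (5,91,52)
replace slot 1: 2·(91+52) − 5 = 281 → (281,91,52)

281,91,52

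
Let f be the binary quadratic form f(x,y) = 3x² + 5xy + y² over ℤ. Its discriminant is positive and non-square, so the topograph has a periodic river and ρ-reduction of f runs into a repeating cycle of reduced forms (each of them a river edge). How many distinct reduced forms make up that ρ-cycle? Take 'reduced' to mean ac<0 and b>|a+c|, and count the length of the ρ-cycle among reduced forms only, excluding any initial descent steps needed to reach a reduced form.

D = 13, ⌊√D⌋ = 3
descent: ρ → (1,3,-1)  [lands on river]
river: ρ → (-1,3,1)
ρ-cycle length = 2 (tail of 1 descent step not counted)

2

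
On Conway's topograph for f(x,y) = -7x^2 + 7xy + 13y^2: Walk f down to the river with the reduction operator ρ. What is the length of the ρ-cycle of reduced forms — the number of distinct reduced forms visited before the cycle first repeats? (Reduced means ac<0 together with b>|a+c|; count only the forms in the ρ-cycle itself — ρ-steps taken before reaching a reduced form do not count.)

D = 413, ⌊√D⌋ = 20
river: ρ → (13,19,-1)
river: ρ → (-1,19,13)
river: ρ → (13,7,-7)
river: ρ → (-7,7,13)
ρ-cycle length = 4 (tail of 0 descent steps not counted)

4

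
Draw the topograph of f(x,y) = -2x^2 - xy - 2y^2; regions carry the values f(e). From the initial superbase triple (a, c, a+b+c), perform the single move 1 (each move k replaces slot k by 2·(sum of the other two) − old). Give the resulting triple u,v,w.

start (-2,-2,-5) = (f(1,0),f(0,1),f(1,1))
replace slot 1: 2·((-2)+(-5)) − (-2) = -12 → (-12,-2,-5)

-12,-2,-5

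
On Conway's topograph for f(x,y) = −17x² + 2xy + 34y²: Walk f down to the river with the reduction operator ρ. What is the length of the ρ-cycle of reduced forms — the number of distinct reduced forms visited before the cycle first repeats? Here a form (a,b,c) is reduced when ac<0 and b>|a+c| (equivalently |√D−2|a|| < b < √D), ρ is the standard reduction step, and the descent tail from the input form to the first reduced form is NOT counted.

D = 2316, ⌊√D⌋ = 48
descent: ρ → (34,-2,-17)
descent: ρ → (-17,36,15)  [lands on river]
river: ρ → (15,24,-29)
river: ρ → (-29,34,10)
river: ρ → (10,46,-5)
river: ρ → (-5,44,19)
river: ρ → (19,32,-17)
ρ-cycle length = 6 (tail of 2 descent steps not counted)

6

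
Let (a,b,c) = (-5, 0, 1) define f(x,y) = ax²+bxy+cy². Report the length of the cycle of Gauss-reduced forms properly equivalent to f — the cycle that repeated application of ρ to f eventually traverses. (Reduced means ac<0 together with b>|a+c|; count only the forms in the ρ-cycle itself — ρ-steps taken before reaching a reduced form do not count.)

D = 20, ⌊√D⌋ = 4
descent: ρ → (1,4,-1)  [lands on river]
river: ρ → (-1,4,1)
ρ-cycle length = 2 (tail of 1 descent step not counted)

2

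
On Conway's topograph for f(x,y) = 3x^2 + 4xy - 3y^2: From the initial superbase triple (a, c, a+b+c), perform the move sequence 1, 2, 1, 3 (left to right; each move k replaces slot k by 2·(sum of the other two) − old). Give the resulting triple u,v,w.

start (3,-3,4) = (f(1,0),f(0,1),f(1,1))
replace slot 1: 2·((-3)+4) − 3 = -1 → (-1,-3,4)
replace slot 2: 2·((-1)+4) − (-3) = 9 → (-1,9,4)
replace slot 1: 2·(9+4) − (-1) = 27 → (27,9,4)
replace slot 3: 2·(27+9) − 4 = 68 → (27,9,68)

27,9,68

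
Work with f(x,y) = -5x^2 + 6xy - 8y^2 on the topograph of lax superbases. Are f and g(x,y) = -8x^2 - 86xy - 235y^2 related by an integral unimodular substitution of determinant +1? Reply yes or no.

D₁ = -124, D₂ = -124
f is negative-definite; reduce −f:
−f: translate: b→4 (≡-6 mod 10), so (5,-6,8)→(5,4,7)
−f: reduced (well bottom): (5,4,7) with a≤c, −a<b≤a
flip sign back: reduced form of f is (-5,-4,-7)
g is negative-definite; reduce −g:
−g: translate: b→6 (≡86 mod 16), so (8,86,235)→(8,6,5)
−g: flip: (8,6,5)→(5,-6,8)
−g: translate: b→4 (≡-6 mod 10), so (5,-6,8)→(5,4,7)
−g: reduced (well bottom): (5,4,7) with a≤c, −a<b≤a
flip sign back: reduced form of g is (-5,-4,-7)
reduced forms (-5, -4, -7) vs (-5, -4, -7) ⇒ equivalent

yes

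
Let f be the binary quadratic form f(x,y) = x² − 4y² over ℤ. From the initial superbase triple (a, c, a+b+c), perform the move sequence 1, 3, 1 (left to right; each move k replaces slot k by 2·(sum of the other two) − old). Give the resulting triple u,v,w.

start (1,-4,-3) = (f(1,0),f(0,1),f(1,1))
replace slot 1: 2·((-4)+(-3)) − 1 = -15 → (-15,-4,-3)
replace slot 3: 2·((-15)+(-4)) − (-3) = -35 → (-15,-4,-35)
replace slot 1: 2·((-4)+(-35)) − (-15) = -63 → (-63,-4,-35)

-63,-4,-35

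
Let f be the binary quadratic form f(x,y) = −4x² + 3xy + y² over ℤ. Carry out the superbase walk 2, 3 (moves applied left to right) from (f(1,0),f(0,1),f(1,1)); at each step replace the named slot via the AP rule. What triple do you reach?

start (-4,1,0) = (f(1,0),f(0,1),f(1,1))
replace slot 2: 2·((-4)+0) − 1 = -9 → (-4,-9,0)
replace slot 3: 2·((-4)+(-9)) − 0 = -26 → (-4,-9,-26)

-4,-9,-26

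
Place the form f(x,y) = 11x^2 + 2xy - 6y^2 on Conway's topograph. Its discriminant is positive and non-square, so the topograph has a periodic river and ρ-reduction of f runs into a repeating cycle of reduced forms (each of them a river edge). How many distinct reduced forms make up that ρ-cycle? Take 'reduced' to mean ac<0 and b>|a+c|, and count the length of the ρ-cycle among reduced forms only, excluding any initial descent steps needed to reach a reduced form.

D = 268, ⌊√D⌋ = 16
descent: ρ → (-6,10,7)  [lands on river]
river: ρ → (7,4,-9)
river: ρ → (-9,14,2)
river: ρ → (2,14,-9)
river: ρ → (-9,4,7)
river: ρ → (7,10,-6)
river: ρ → (-6,14,3)
river: ρ → (3,16,-1)
river: ρ → (-1,16,3)
river: ρ → (3,14,-6)
ρ-cycle length = 10 (tail of 1 descent step not counted)

10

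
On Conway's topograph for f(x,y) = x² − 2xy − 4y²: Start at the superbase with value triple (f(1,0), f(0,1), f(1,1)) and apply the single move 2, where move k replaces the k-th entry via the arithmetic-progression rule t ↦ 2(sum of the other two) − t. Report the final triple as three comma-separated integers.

start (1,-4,-5) = (f(1,0),f(0,1),f(1,1))
replace slot 2: 2·(1+(-5)) − (-4) = -4 → (1,-4,-5)

1,-4,-5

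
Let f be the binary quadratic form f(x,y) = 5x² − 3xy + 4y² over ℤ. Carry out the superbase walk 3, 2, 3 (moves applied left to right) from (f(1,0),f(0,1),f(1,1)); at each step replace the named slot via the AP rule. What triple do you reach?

start (5,4,6) = (f(1,0),f(0,1),f(1,1))
replace slot 3: 2·(5+4) − 6 = 12 → (5,4,12)
replace slot 2: 2·(5+12) − 4 = 30 → (5,30,12)
replace slot 3: 2·(5+30) − 12 = 58 → (5,30,58)

5,30,58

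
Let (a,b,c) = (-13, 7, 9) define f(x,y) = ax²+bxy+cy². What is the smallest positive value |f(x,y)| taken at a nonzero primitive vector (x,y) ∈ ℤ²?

river: ρ → (9,11,-11)
river: ρ → (-11,11,9)
river: ρ → (9,7,-13)
river: ρ → (-13,19,3)
river: ρ → (3,17,-19)
river: ρ → (-19,21,1)
river: ρ → (1,21,-19)
river: ρ → (-19,17,3)
river: ρ → (3,19,-13)
river: ρ → (-13,7,9)
closes: descent 0, river 10
min |a| on river = 1

1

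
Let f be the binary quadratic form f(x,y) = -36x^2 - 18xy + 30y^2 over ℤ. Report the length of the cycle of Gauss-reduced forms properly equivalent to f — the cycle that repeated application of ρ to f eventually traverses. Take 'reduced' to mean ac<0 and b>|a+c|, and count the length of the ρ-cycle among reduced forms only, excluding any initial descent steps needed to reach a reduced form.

D = 4644, ⌊√D⌋ = 68
descent: ρ → (30,18,-36)  [lands on river]
river: ρ → (-36,54,12)
river: ρ → (12,66,-6)
river: ρ → (-6,66,12)
river: ρ → (12,54,-36)
river: ρ → (-36,18,30)
river: ρ → (30,42,-24)
river: ρ → (-24,54,18)
river: ρ → (18,54,-24)
river: ρ → (-24,42,30)
ρ-cycle length = 10 (tail of 1 descent step not counted)

10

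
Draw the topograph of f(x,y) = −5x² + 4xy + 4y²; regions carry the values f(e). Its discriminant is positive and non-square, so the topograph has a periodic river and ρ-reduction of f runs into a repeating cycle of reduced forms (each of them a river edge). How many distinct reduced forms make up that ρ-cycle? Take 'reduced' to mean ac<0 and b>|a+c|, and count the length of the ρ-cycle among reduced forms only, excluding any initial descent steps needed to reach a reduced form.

D = 96, ⌊√D⌋ = 9
river: ρ → (4,4,-5)
river: ρ → (-5,6,3)
river: ρ → (3,6,-5)
river: ρ → (-5,4,4)
ρ-cycle length = 4 (tail of 0 descent steps not counted)

4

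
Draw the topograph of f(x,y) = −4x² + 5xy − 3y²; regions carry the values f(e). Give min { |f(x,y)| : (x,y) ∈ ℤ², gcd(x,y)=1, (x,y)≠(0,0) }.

translate: b→3 (≡-5 mod 8), so (4,-5,3)→(4,3,2)
flip: (4,3,2)→(2,-3,4)
translate: b→1 (≡-3 mod 4), so (2,-3,4)→(2,1,3)
reduced (well bottom): (2,1,3) with a≤c, −a<b≤a
well minimum |f| = |-2| = 2 (negative-definite)

2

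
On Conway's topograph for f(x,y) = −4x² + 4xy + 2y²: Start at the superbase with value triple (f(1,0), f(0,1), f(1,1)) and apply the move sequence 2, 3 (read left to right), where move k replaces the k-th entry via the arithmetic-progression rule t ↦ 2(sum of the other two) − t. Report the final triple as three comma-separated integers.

start (-4,2,2) = (f(1,0),f(0,1),f(1,1))
replace slot 2: 2·((-4)+2) − 2 = -6 → (-4,-6,2)
replace slot 3: 2·((-4)+(-6)) − 2 = -22 → (-4,-6,-22)

-4,-6,-22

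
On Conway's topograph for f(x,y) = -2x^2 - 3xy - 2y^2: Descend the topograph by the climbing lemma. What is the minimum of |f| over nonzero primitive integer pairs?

translate: b→-1 (≡3 mod 4), so (2,3,2)→(2,-1,1)
flip: (2,-1,1)→(1,1,2)
reduced (well bottom): (1,1,2) with a≤c, −a<b≤a
well minimum |f| = |-1| = 1 (negative-definite)

1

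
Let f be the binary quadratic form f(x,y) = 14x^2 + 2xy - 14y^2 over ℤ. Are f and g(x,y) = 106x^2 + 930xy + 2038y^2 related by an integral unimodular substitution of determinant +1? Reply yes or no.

D₁ = 788, D₂ = 788
river cycle of f (length 6): (-14, 26, 2), (2, 26, -14), (-14, 2, 14), (14, 26, -2), (-2, 26, 14), (14, 2, -14)
river cycle of g (length 6): (14, 2, -14), (-14, 26, 2), (2, 26, -14), (-14, 2, 14), (14, 26, -2), (-2, 26, 14)
cycles coincide ⇒ equivalent

yes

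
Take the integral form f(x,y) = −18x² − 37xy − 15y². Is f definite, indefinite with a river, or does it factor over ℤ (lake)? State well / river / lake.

D = b²−4ac = (-37)² − 4·(-18)·(-15) = 289
D = 17² is a perfect square ⇒ form factors over ℤ ⇒ lakes

lake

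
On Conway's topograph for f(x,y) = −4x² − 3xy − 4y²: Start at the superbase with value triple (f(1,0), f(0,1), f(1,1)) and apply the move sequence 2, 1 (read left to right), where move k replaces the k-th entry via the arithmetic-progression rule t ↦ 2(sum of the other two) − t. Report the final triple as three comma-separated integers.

start (-4,-4,-11) = (f(1,0),f(0,1),f(1,1))
replace slot 2: 2·((-4)+(-11)) − (-4) = -26 → (-4,-26,-11)
replace slot 1: 2·((-26)+(-11)) − (-4) = -70 → (-70,-26,-11)

-70,-26,-11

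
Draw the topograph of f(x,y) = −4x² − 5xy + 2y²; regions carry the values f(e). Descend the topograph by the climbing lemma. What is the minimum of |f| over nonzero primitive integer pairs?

descent: ρ → (2,5,-4)  [lands on river]
river: ρ → (-4,3,3)
river: ρ → (3,3,-4)
river: ρ → (-4,5,2)
river: ρ → (2,7,-1)
river: ρ → (-1,7,2)
closes: descent 1, river 6
min |a| on river = 1

1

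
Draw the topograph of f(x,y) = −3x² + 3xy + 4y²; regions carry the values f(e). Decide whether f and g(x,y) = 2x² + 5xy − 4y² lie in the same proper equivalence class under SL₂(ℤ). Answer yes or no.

D₁ = 57, D₂ = 57
river cycle of f (length 6): (4, 5, -2), (-2, 7, 1), (1, 7, -2), (-2, 5, 4), (4, 3, -3), (-3, 3, 4)
river cycle of g (length 6): (-4, 3, 3), (3, 3, -4), (-4, 5, 2), (2, 7, -1), (-1, 7, 2), (2, 5, -4)
cycles differ ⇒ inequivalent

no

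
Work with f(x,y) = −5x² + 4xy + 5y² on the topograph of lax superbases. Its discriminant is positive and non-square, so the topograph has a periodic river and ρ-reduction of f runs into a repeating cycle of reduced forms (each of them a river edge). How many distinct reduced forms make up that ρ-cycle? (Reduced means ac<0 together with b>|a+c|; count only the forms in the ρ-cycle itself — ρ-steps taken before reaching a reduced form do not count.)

D = 116, ⌊√D⌋ = 10
river: ρ → (5,6,-4)
river: ρ → (-4,10,1)
river: ρ → (1,10,-4)
river: ρ → (-4,6,5)
river: ρ → (5,4,-5)
river: ρ → (-5,6,4)
river: ρ → (4,10,-1)
river: ρ → (-1,10,4)
river: ρ → (4,6,-5)
river: ρ → (-5,4,5)
ρ-cycle length = 10 (tail of 0 descent steps not counted)

10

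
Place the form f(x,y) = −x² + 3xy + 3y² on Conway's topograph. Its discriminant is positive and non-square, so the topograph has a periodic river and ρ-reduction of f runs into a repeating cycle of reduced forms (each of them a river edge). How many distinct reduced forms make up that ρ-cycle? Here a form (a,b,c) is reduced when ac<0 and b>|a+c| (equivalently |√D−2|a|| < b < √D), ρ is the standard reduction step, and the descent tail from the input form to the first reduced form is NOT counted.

D = 21, ⌊√D⌋ = 4
river: ρ → (3,3,-1)
river: ρ → (-1,3,3)
ρ-cycle length = 2 (tail of 0 descent steps not counted)

2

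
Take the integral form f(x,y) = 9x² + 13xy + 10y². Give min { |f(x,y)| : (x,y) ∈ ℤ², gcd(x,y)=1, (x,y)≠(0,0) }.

translate: b→-5 (≡13 mod 18), so (9,13,10)→(9,-5,6)
flip: (9,-5,6)→(6,5,9)
reduced (well bottom): (6,5,9) with a≤c, −a<b≤a
well minimum = a = 6

6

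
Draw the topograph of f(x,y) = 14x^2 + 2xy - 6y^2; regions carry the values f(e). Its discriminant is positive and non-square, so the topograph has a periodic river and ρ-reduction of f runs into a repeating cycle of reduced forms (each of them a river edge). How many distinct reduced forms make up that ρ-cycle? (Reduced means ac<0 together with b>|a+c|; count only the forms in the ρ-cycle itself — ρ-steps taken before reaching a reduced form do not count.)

D = 340, ⌊√D⌋ = 18
descent: ρ → (-6,10,10)  [lands on river]
river: ρ → (10,10,-6)
river: ρ → (-6,14,6)
river: ρ → (6,10,-10)
river: ρ → (-10,10,6)
river: ρ → (6,14,-6)
ρ-cycle length = 6 (tail of 1 descent step not counted)

6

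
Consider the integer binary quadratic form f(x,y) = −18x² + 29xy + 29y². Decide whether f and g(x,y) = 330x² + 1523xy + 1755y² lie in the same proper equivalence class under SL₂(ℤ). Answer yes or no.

D₁ = 2929, D₂ = 2929
river cycle of f (length 78): (29, 29, -18), (-18, 43, 15), (15, 47, -12), (-12, 49, 11), (11, 39, -32), (-32, 25, 18), (18, 47, -10), (-10, 53, 3), (3, 49, -44), (-44, 39, 8), … (68 more)
river cycle of g (length 78): (29, 29, -18), (-18, 43, 15), (15, 47, -12), (-12, 49, 11), (11, 39, -32), (-32, 25, 18), (18, 47, -10), (-10, 53, 3), (3, 49, -44), (-44, 39, 8), … (68 more)
cycles coincide ⇒ equivalent

yes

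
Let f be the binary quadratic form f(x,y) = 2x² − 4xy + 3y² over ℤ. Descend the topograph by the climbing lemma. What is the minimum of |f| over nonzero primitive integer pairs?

translate: b→0 (≡-4 mod 4), so (2,-4,3)→(2,0,1)
flip: (2,0,1)→(1,0,2)
reduced (well bottom): (1,0,2) with a≤c, −a<b≤a
well minimum = a = 1

1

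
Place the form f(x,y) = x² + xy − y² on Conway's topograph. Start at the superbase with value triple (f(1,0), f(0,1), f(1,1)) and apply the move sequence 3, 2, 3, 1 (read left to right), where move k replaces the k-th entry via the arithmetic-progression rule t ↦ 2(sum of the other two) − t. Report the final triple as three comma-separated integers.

start (1,-1,1) = (f(1,0),f(0,1),f(1,1))
replace slot 3: 2·(1+(-1)) − 1 = -1 → (1,-1,-1)
replace slot 2: 2·(1+(-1)) − (-1) = 1 → (1,1,-1)
replace slot 3: 2·(1+1) − (-1) = 5 → (1,1,5)
replace slot 1: 2·(1+5) − 1 = 11 → (11,1,5)

11,1,5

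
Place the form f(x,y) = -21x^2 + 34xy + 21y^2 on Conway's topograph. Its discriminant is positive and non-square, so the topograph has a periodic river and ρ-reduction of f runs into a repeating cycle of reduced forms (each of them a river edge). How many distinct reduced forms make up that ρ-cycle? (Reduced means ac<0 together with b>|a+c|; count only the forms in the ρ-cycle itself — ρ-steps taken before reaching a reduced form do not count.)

D = 2920, ⌊√D⌋ = 54
river: ρ → (21,50,-5)
river: ρ → (-5,50,21)
river: ρ → (21,34,-21)
river: ρ → (-21,50,5)
river: ρ → (5,50,-21)
river: ρ → (-21,34,21)
ρ-cycle length = 6 (tail of 0 descent steps not counted)

6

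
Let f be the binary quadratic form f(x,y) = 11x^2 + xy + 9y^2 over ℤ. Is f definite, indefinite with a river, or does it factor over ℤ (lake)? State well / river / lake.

D = b²−4ac = 1² − 4·11·9 = -395
D < 0 ⇒ definite ⇒ every region one sign ⇒ single well

well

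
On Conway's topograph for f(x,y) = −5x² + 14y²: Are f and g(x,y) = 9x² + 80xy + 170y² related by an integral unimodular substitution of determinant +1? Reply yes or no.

D₁ = 280, D₂ = 280
river cycle of f (length 6): (-5, 10, 9), (9, 8, -6), (-6, 16, 1), (1, 16, -6), (-6, 8, 9), (9, 10, -5)
river cycle of g (length 6): (9, 8, -6), (-6, 16, 1), (1, 16, -6), (-6, 8, 9), (9, 10, -5), (-5, 10, 9)
cycles coincide ⇒ equivalent

yes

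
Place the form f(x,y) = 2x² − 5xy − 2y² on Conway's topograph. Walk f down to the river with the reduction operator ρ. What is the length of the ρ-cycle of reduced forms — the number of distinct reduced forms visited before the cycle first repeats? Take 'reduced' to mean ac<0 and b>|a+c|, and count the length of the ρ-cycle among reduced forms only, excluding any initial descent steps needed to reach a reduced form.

D = 41, ⌊√D⌋ = 6
descent: ρ → (-2,5,2)  [lands on river]
river: ρ → (2,3,-4)
river: ρ → (-4,5,1)
river: ρ → (1,5,-4)
river: ρ → (-4,3,2)
river: ρ → (2,5,-2)
river: ρ → (-2,3,4)
river: ρ → (4,5,-1)
river: ρ → (-1,5,4)
river: ρ → (4,3,-2)
ρ-cycle length = 10 (tail of 1 descent step not counted)

10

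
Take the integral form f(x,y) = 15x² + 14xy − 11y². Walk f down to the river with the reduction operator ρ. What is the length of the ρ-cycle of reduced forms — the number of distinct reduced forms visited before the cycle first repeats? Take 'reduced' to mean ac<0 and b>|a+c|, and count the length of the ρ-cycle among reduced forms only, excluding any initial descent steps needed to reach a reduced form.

D = 856, ⌊√D⌋ = 29
river: ρ → (-11,8,18)
river: ρ → (18,28,-1)
river: ρ → (-1,28,18)
river: ρ → (18,8,-11)
river: ρ → (-11,14,15)
river: ρ → (15,16,-10)
river: ρ → (-10,24,7)
river: ρ → (7,18,-19)
river: ρ → (-19,20,6)
river: ρ → (6,28,-3)
river: ρ → (-3,26,15)
river: ρ → (15,4,-14)
river: ρ → (-14,24,5)
river: ρ → (5,26,-9)
river: ρ → (-9,28,2)
river: ρ → (2,28,-9)
river: ρ → (-9,26,5)
river: ρ → (5,24,-14)
river: ρ → (-14,4,15)
river: ρ → (15,26,-3)
river: ρ → (-3,28,6)
river: ρ → (6,20,-19)
river: ρ → (-19,18,7)
river: ρ → (7,24,-10)
river: ρ → (-10,16,15)
river: ρ → (15,14,-11)
ρ-cycle length = 26 (tail of 0 descent steps not counted)

26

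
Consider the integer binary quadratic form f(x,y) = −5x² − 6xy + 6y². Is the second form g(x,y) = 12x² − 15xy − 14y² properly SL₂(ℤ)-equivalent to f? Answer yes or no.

D₁ = 156, D₂ = 897
discriminants differ ⇒ not SL₂(ℤ)-equivalent

no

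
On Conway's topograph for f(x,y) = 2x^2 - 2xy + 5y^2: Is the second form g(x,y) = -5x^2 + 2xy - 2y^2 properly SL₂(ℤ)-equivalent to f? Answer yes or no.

D₁ = -36, D₂ = -36
f: translate: b→2 (≡-2 mod 4), so (2,-2,5)→(2,2,5)
f: reduced (well bottom): (2,2,5) with a≤c, −a<b≤a
g is negative-definite; reduce −g:
−g: flip: (5,-2,2)→(2,2,5)
−g: reduced (well bottom): (2,2,5) with a≤c, −a<b≤a
flip sign back: reduced form of g is (-2,-2,-5)
reduced forms (2, 2, 5) vs (-2, -2, -5) ⇒ inequivalent

no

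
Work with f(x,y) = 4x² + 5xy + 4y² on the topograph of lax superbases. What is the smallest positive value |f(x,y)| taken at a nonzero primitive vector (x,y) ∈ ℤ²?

translate: b→-3 (≡5 mod 8), so (4,5,4)→(4,-3,3)
flip: (4,-3,3)→(3,3,4)
reduced (well bottom): (3,3,4) with a≤c, −a<b≤a
well minimum = a = 3

3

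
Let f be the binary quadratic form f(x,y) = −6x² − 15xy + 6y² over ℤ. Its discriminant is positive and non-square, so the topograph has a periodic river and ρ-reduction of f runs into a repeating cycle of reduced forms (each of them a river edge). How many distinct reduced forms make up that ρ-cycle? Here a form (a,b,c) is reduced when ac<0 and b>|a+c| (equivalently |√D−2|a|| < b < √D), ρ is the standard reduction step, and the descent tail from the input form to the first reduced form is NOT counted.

D = 369, ⌊√D⌋ = 19
descent: ρ → (6,15,-6)  [lands on river]
river: ρ → (-6,9,12)
river: ρ → (12,15,-3)
river: ρ → (-3,15,12)
river: ρ → (12,9,-6)
river: ρ → (-6,15,6)
river: ρ → (6,9,-12)
river: ρ → (-12,15,3)
river: ρ → (3,15,-12)
river: ρ → (-12,9,6)
ρ-cycle length = 10 (tail of 1 descent step not counted)

10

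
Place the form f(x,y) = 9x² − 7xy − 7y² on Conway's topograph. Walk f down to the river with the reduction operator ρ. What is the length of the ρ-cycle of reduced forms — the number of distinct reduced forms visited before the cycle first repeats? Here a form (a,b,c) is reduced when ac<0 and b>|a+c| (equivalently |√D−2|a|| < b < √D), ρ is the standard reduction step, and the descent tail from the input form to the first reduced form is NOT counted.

D = 301, ⌊√D⌋ = 17
descent: ρ → (-7,7,9)  [lands on river]
river: ρ → (9,11,-5)
river: ρ → (-5,9,11)
river: ρ → (11,13,-3)
river: ρ → (-3,17,1)
river: ρ → (1,17,-3)
river: ρ → (-3,13,11)
river: ρ → (11,9,-5)
river: ρ → (-5,11,9)
river: ρ → (9,7,-7)
ρ-cycle length = 10 (tail of 1 descent step not counted)

10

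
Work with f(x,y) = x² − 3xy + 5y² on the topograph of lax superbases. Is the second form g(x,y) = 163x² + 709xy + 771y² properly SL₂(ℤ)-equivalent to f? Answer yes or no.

D₁ = -11, D₂ = -11
f: translate: b→1 (≡-3 mod 2), so (1,-3,5)→(1,1,3)
f: reduced (well bottom): (1,1,3) with a≤c, −a<b≤a
g: translate: b→57 (≡709 mod 326), so (163,709,771)→(163,57,5)
g: flip: (163,57,5)→(5,-57,163)
g: translate: b→3 (≡-57 mod 10), so (5,-57,163)→(5,3,1)
g: flip: (5,3,1)→(1,-3,5)
g: translate: b→1 (≡-3 mod 2), so (1,-3,5)→(1,1,3)
g: reduced (well bottom): (1,1,3) with a≤c, −a<b≤a
reduced forms (1, 1, 3) vs (1, 1, 3) ⇒ equivalent

yes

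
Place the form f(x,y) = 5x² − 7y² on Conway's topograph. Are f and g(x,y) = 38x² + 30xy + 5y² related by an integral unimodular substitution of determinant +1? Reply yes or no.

D₁ = 140, D₂ = 140
river cycle of f (length 2): (5, 10, -2), (-2, 10, 5)
river cycle of g (length 2): (5, 10, -2), (-2, 10, 5)
cycles coincide ⇒ equivalent

yes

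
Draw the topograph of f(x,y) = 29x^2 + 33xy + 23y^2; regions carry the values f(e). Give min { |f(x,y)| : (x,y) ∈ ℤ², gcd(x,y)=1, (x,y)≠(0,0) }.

translate: b→-25 (≡33 mod 58), so (29,33,23)→(29,-25,19)
flip: (29,-25,19)→(19,25,29)
translate: b→-13 (≡25 mod 38), so (19,25,29)→(19,-13,23)
reduced (well bottom): (19,-13,23) with a≤c, −a<b≤a
well minimum = a = 19

19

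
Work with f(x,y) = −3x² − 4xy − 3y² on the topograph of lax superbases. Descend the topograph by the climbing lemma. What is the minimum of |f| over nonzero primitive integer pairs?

translate: b→-2 (≡4 mod 6), so (3,4,3)→(3,-2,2)
flip: (3,-2,2)→(2,2,3)
reduced (well bottom): (2,2,3) with a≤c, −a<b≤a
well minimum |f| = |-2| = 2 (negative-definite)

2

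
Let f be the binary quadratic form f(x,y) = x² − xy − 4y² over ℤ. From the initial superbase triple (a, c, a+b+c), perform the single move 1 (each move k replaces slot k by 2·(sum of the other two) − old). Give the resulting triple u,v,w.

start (1,-4,-4) = (f(1,0),f(0,1),f(1,1))
replace slot 1: 2·((-4)+(-4)) − 1 = -17 → (-17,-4,-4)

-17,-4,-4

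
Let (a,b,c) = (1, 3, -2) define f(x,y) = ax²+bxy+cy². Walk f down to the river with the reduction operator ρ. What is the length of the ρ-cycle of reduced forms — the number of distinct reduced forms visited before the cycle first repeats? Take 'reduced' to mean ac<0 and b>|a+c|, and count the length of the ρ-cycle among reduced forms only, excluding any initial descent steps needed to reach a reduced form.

D = 17, ⌊√D⌋ = 4
river: ρ → (-2,1,2)
river: ρ → (2,3,-1)
river: ρ → (-1,3,2)
river: ρ → (2,1,-2)
river: ρ → (-2,3,1)
river: ρ → (1,3,-2)
ρ-cycle length = 6 (tail of 0 descent steps not counted)

6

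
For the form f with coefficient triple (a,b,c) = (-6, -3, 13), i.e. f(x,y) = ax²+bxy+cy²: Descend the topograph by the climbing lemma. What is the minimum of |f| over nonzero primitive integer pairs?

descent: ρ → (13,3,-6)
descent: ρ → (-6,9,10)  [lands on river]
river: ρ → (10,11,-5)
river: ρ → (-5,9,12)
river: ρ → (12,15,-2)
river: ρ → (-2,17,4)
river: ρ → (4,15,-6)
closes: descent 2, river 6
min |a| on river = 2

2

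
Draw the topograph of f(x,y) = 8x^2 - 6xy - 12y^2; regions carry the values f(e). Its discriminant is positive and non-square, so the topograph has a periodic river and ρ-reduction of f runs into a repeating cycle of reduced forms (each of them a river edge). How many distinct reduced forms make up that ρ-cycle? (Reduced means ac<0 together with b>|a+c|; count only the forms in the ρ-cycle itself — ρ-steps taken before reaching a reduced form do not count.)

D = 420, ⌊√D⌋ = 20
descent: ρ → (-12,6,8)  [lands on river]
river: ρ → (8,10,-10)
river: ρ → (-10,10,8)
river: ρ → (8,6,-12)
river: ρ → (-12,18,2)
river: ρ → (2,18,-12)
ρ-cycle length = 6 (tail of 1 descent step not counted)

6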